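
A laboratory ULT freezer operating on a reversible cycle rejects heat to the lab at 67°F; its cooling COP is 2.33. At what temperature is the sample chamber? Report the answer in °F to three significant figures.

For a Carnot refrigerator COP_R = T_C/(T_H − T_C), so T_C = COP·T_H/(1 + COP).
With T_H = 292.59 K, T_C = 2.33 × 292.59/3.330 = 204.73 K.
Converting, 204.73 K = -91.16°F.

-91.2 °F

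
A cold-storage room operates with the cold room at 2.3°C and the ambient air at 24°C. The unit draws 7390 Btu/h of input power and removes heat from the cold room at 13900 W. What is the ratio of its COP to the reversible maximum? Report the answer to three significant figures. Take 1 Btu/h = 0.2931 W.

0.506

Converting, Q̇_C = 13900 W = 47420 Btu/h, so COP_actual = Q̇_C/Ẇ = 47420/7390 = 6.417.
In absolute terms T_C = 275.45 K and T_H = 297.15 K, so ΔT = 21.70 K.
COP_Carnot = T_C/ΔT = 275.45/21.70 = 12.69.
η_II = COP_actual/COP_Carnot = 6.417/12.69 = 0.5056.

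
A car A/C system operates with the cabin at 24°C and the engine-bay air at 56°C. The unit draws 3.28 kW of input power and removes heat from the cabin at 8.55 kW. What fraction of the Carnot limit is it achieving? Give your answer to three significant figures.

0.281

COP_actual = Q̇_C/Ẇ = 8.550/3.280 = 2.607.
In absolute terms T_C = 297.15 K and T_H = 329.15 K, so ΔT = 32.00 K.
COP_Carnot = T_C/ΔT = 297.15/32.00 = 9.286.
η_II = COP_actual/COP_Carnot = 2.607/9.286 = 0.2807.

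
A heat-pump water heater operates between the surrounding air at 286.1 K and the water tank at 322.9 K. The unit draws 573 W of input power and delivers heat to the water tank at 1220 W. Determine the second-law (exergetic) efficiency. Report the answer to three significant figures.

COP_actual = Q̇_H/Ẇ = 1220/573.0 = 2.129.
The reservoir spacing is ΔT = 322.9 − 286.1 = 36.80 K.
COP_Carnot = T_H/ΔT = 322.90/36.80 = 8.774.
η_II = COP_actual/COP_Carnot = 2.129/8.774 = 0.2427.

0.243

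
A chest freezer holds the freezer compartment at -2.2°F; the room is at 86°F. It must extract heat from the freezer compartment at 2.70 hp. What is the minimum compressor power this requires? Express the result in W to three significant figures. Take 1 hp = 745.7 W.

In absolute terms T_C = 254.15 K and T_H = 303.15 K, so ΔT = 49.00 K.
COP_Carnot = T_C/ΔT = 254.15/49.00 = 5.187.
Ẇ_min = Q̇/COP_Carnot = 2.700/5.187 = 0.5206 hp = 388.2 W.

388 W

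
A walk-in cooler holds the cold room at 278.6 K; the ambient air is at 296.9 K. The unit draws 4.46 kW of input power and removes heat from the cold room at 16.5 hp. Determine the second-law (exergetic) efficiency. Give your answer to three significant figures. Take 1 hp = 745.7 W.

Converting, Q̇_C = 16.50 hp = 12.30 kW, so COP_actual = Q̇_C/Ẇ = 12.30/4.460 = 2.759.
The reservoir spacing is ΔT = 296.9 − 278.6 = 18.30 K.
COP_Carnot = T_C/ΔT = 278.60/18.30 = 15.22.
η_II = COP_actual/COP_Carnot = 2.759/15.22 = 0.1812.

0.181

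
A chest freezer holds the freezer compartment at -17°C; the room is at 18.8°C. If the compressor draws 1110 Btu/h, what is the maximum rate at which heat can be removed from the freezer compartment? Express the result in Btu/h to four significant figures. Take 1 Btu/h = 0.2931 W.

7942 Btu/h

In absolute terms T_C = 256.15 K and T_H = 291.95 K, so ΔT = 35.80 K.
COP_Carnot = T_C/ΔT = 256.15/35.80 = 7.155.
Q̇_max = COP_Carnot × Ẇ = 7.155 × 1110 Btu/h = 7942 Btu/h.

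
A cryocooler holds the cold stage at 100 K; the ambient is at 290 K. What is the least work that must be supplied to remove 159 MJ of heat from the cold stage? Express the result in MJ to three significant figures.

302 MJ

The reservoir spacing is ΔT = 290 − 100 = 190.0 K.
The reversible limit is COP_R = T_C/ΔT = 0.5263, so W_min = Q_C/COP = Q_C·ΔT/T_C.
W_min = 159.0 × 190.0/100.00 = 302.1 MJ.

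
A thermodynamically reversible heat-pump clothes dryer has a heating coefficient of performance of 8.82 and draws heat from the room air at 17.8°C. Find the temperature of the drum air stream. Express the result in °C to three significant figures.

COP_HP = T_H/(T_H − T_C) rearranges to T_H = COP·T_C/(COP − 1).
With T_C = 290.95 K, T_H = 8.82 × 290.95/7.820 = 328.16 K.
Converting, 328.16 K = 55.01°C.

55.0 °C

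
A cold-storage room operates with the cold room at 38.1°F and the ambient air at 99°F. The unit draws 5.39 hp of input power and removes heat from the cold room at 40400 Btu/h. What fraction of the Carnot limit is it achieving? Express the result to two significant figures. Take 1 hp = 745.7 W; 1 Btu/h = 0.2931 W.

Converting, Q̇_C = 40400 Btu/h = 15.88 hp, so COP_actual = Q̇_C/Ẇ = 15.88/5.390 = 2.946.
In absolute terms T_C = 276.54 K and T_H = 310.37 K, so ΔT = 33.83 K.
COP_Carnot = T_C/ΔT = 276.54/33.83 = 8.174.
η_II = COP_actual/COP_Carnot = 2.946/8.174 = 0.3604.

0.36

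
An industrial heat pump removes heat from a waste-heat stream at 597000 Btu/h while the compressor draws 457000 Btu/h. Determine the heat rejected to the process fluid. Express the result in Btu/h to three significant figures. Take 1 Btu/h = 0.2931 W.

For a cyclic device the first law requires Q̇_H = Q̇_C + Ẇ.
Q̇_H = Q̇_C + Ẇ = 1054000 Btu/h.

1050000 Btu/h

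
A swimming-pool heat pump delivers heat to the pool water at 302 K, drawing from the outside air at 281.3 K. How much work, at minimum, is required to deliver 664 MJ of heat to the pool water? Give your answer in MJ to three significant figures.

The reservoir spacing is ΔT = 302 − 281.3 = 20.70 K.
The reversible limit is COP_HP = T_H/ΔT = 14.59, so W_min = Q_H/COP = Q_H·ΔT/T_H.
W_min = 664.0 × 20.70/302.00 = 45.51 MJ.

45.5 MJ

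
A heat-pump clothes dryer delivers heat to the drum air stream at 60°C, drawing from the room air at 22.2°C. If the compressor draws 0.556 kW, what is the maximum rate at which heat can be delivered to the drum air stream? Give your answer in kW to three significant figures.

In absolute terms T_C = 295.35 K and T_H = 333.15 K, so ΔT = 37.80 K.
COP_Carnot = T_H/ΔT = 333.15/37.80 = 8.813.
Q̇_max = COP_Carnot × Ẇ = 8.813 × 0.5560 kW = 4.900 kW.

4.90 kW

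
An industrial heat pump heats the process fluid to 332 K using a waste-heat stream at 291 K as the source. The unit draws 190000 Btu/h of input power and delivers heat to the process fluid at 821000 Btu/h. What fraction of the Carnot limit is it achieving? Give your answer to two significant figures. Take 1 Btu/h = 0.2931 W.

0.53

COP_actual = Q̇_H/Ẇ = 821000/190000 = 4.321.
The reservoir spacing is ΔT = 332 − 291 = 41.00 K.
COP_Carnot = T_H/ΔT = 332.00/41.00 = 8.098.
η_II = COP_actual/COP_Carnot = 4.321/8.098 = 0.5336.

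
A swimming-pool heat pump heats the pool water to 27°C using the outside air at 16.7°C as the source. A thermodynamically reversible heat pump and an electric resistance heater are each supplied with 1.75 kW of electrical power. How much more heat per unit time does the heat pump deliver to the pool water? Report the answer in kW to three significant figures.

49.2 kW

In absolute terms T_C = 289.85 K and T_H = 300.15 K, so ΔT = 10.30 K.
COP_Carnot = T_H/ΔT = 300.15/10.30 = 29.14.
The heat pump delivers Q̇_H = COP × Ẇ = 51.00 kW; the resistance heater delivers Ẇ = 1.750 kW.
Extra = (COP − 1)·Ẇ = 49.25 kW.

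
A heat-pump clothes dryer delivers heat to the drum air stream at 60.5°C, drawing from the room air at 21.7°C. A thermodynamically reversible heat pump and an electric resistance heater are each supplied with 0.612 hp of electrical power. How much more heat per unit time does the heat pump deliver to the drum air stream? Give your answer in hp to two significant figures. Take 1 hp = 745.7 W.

4.7 hp

In absolute terms T_C = 294.85 K and T_H = 333.65 K, so ΔT = 38.80 K.
COP_Carnot = T_H/ΔT = 333.65/38.80 = 8.599.
The heat pump delivers Q̇_H = COP × Ẇ = 5.263 hp; the resistance heater delivers Ẇ = 0.6120 hp.
Extra = (COP − 1)·Ẇ = 4.651 hp.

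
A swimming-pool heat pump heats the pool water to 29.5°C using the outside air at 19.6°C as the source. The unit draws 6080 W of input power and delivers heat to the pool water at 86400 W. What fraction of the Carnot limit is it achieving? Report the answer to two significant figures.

0.46

COP_actual = Q̇_H/Ẇ = 86400/6080 = 14.21.
In absolute terms T_C = 292.75 K and T_H = 302.65 K, so ΔT = 9.900 K.
COP_Carnot = T_H/ΔT = 302.65/9.900 = 30.57.
η_II = COP_actual/COP_Carnot = 14.21/30.57 = 0.4648.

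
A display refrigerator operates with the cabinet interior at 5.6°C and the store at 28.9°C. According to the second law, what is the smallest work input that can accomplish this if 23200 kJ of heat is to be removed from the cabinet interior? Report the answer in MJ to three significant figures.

1.94 MJ

In absolute terms T_C = 278.75 K and T_H = 302.05 K, so ΔT = 23.30 K.
The reversible limit is COP_R = T_C/ΔT = 11.96, so W_min = Q_C/COP = Q_C·ΔT/T_C.
W_min = 23200 × 23.30/278.75 = 1939 kJ = 1.939 MJ.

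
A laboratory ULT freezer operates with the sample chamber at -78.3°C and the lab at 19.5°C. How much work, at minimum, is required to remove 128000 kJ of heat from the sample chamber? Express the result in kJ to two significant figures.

64000 kJ

In absolute terms T_C = 194.85 K and T_H = 292.65 K, so ΔT = 97.80 K.
The reversible limit is COP_R = T_C/ΔT = 1.992, so W_min = Q_C/COP = Q_C·ΔT/T_C.
W_min = 128000 × 97.80/194.85 = 64250 kJ.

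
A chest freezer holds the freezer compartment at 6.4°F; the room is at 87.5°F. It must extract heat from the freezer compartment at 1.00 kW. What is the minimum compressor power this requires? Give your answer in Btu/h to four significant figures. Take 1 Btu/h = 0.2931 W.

In absolute terms T_C = 258.93 K and T_H = 303.98 K, so ΔT = 45.06 K.
COP_Carnot = T_C/ΔT = 258.93/45.06 = 5.747.
Ẇ_min = Q̇/COP_Carnot = 1.000/5.747 = 0.1740 kW = 593.7 Btu/h.

593.7 Btu/h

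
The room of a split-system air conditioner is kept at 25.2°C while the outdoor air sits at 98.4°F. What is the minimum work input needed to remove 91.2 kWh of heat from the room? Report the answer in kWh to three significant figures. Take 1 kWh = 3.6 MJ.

3.57 kWh

In absolute terms T_C = 298.35 K and T_H = 310.04 K, so ΔT = 11.69 K.
The reversible limit is COP_R = T_C/ΔT = 25.52, so W_min = Q_C/COP = Q_C·ΔT/T_C.
W_min = 91.20 × 11.69/298.35 = 3.573 kWh.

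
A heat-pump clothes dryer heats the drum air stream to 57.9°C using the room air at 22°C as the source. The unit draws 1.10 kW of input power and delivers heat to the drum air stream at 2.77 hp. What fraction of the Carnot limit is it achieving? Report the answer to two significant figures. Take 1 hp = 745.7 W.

Converting, Q̇_H = 2.770 hp = 2.066 kW, so COP_actual = Q̇_H/Ẇ = 2.066/1.100 = 1.878.
In absolute terms T_C = 295.15 K and T_H = 331.05 K, so ΔT = 35.90 K.
COP_Carnot = T_H/ΔT = 331.05/35.90 = 9.221.
η_II = COP_actual/COP_Carnot = 1.878/9.221 = 0.2036.

0.20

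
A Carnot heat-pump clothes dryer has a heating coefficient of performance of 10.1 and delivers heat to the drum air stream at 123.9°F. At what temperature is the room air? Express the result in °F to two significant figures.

66 °F

COP_HP = T_H/(T_H − T_C) gives T_H − T_C = T_H/COP.
With T_H = 324.21 K, T_C = 324.21 × (1 − 1/10.1) = 292.11 K.
Converting, 292.11 K = 66.12°F.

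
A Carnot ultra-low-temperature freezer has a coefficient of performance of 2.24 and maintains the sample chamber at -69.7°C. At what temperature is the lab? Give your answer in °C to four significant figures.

COP_R = T_C/(T_H − T_C) gives T_H − T_C = T_C/COP.
With T_C = 203.45 K, T_H = 203.45 × (1 + 1/2.24) = 294.28 K.
Converting, 294.28 K = 21.13°C.

21.13 °C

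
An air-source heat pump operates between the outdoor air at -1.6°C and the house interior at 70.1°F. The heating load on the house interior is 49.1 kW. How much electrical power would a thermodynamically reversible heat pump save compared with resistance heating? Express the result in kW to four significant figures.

In absolute terms T_C = 271.55 K and T_H = 294.32 K, so ΔT = 22.77 K.
COP_Carnot = T_H/ΔT = 294.32/22.77 = 12.93.
Resistance heating needs Ẇ_res = Q̇_H = 49.10 kW; the reversible heat pump needs only Ẇ_hp = Q̇_H/COP = 3.798 kW.
Saving = 49.10 − 3.798 = 45.30 kW.

45.30 kW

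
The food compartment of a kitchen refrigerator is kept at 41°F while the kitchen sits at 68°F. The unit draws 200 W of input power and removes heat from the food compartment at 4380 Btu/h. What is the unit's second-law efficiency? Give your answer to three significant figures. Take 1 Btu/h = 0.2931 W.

0.346

Converting, Q̇_C = 4380 Btu/h = 1284 W, so COP_actual = Q̇_C/Ẇ = 1284/200.0 = 6.419.
In absolute terms T_C = 278.15 K and T_H = 293.15 K, so ΔT = 15.00 K.
COP_Carnot = T_C/ΔT = 278.15/15.00 = 18.54.
η_II = COP_actual/COP_Carnot = 6.419/18.54 = 0.3462.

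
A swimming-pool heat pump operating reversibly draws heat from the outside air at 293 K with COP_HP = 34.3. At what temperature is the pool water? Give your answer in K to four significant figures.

301.8 K

COP_HP = T_H/(T_H − T_C) rearranges to T_H = COP·T_C/(COP − 1).
With T_C = 293.00 K, T_H = 34.3 × 293.00/33.30 = 301.80 K.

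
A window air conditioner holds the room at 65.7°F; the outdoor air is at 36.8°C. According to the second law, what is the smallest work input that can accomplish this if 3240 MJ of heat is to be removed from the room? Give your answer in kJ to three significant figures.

In absolute terms T_C = 291.87 K and T_H = 309.95 K, so ΔT = 18.08 K.
The reversible limit is COP_R = T_C/ΔT = 16.15, so W_min = Q_C/COP = Q_C·ΔT/T_C.
W_min = 3240 × 18.08/291.87 = 200.7 MJ = 200700 kJ.

201000 kJ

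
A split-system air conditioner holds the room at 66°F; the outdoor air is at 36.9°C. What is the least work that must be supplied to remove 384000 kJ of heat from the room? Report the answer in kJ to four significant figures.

In absolute terms T_C = 292.04 K and T_H = 310.05 K, so ΔT = 18.01 K.
The reversible limit is COP_R = T_C/ΔT = 16.21, so W_min = Q_C/COP = Q_C·ΔT/T_C.
W_min = 384000 × 18.01/292.04 = 23680 kJ.

23680 kJ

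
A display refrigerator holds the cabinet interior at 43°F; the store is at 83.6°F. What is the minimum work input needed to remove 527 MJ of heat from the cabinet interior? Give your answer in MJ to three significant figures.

In absolute terms T_C = 279.26 K and T_H = 301.82 K, so ΔT = 22.56 K.
The reversible limit is COP_R = T_C/ΔT = 12.38, so W_min = Q_C/COP = Q_C·ΔT/T_C.
W_min = 527.0 × 22.56/279.26 = 42.57 MJ.

42.6 MJ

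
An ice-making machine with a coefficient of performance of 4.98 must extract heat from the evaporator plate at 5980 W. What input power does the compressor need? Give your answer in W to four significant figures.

Ẇ = Q̇_C/COP = 5980/4.98 = 1201 W.

1201 W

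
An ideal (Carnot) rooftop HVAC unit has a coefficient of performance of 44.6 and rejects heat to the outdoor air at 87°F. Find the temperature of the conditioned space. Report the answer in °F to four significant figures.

For a Carnot refrigerator COP_R = T_C/(T_H − T_C), so T_C = COP·T_H/(1 + COP).
With T_H = 303.71 K, T_C = 44.6 × 303.71/45.60 = 297.05 K.
Converting, 297.05 K = 75.01°F.

75.01 °F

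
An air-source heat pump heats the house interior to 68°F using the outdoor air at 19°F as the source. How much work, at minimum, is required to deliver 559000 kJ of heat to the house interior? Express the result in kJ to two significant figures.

In absolute terms T_C = 265.93 K and T_H = 293.15 K, so ΔT = 27.22 K.
The reversible limit is COP_HP = T_H/ΔT = 10.77, so W_min = Q_H/COP = Q_H·ΔT/T_H.
W_min = 559000 × 27.22/293.15 = 51910 kJ.

52000 kJ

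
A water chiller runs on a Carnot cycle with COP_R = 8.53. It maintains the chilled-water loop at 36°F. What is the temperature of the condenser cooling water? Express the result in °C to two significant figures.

35 °C

COP_R = T_C/(T_H − T_C) gives T_H − T_C = T_C/COP.
With T_C = 275.37 K, T_H = 275.37 × (1 + 1/8.53) = 307.66 K.
Converting, 307.66 K = 34.51°C.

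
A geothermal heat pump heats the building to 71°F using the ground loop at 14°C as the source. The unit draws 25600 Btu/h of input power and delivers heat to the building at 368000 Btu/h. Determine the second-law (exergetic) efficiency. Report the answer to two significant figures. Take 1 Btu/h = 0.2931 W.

COP_actual = Q̇_H/Ẇ = 368000/25600 = 14.38.
In absolute terms T_C = 287.15 K and T_H = 294.82 K, so ΔT = 7.667 K.
COP_Carnot = T_H/ΔT = 294.82/7.667 = 38.45.
η_II = COP_actual/COP_Carnot = 14.38/38.45 = 0.3738.

0.37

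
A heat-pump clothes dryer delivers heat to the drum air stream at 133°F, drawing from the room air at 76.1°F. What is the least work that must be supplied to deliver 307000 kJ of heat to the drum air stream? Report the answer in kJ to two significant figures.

In absolute terms T_C = 297.65 K and T_H = 329.26 K, so ΔT = 31.61 K.
The reversible limit is COP_HP = T_H/ΔT = 10.42, so W_min = Q_H/COP = Q_H·ΔT/T_H.
W_min = 307000 × 31.61/329.26 = 29470 kJ.

29000 kJ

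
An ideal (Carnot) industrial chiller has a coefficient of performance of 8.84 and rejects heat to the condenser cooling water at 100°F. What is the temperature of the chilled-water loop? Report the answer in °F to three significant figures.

43.1 °F

For a Carnot refrigerator COP_R = T_C/(T_H − T_C), so T_C = COP·T_H/(1 + COP).
With T_H = 310.93 K, T_C = 8.84 × 310.93/9.840 = 279.33 K.
Converting, 279.33 K = 43.12°F.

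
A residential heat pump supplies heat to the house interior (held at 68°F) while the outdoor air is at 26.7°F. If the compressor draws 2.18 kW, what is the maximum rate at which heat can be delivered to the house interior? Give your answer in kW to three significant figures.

27.9 kW

In absolute terms T_C = 270.21 K and T_H = 293.15 K, so ΔT = 22.94 K.
COP_Carnot = T_H/ΔT = 293.15/22.94 = 12.78.
Q̇_max = COP_Carnot × Ẇ = 12.78 × 2.180 kW = 27.85 kW.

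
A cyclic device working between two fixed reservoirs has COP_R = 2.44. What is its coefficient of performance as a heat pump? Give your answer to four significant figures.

The first law on one cycle gives Q_H = Q_C + W, so Q_H/W = Q_C/W + 1.
COP_HP = COP_R + 1 = 2.44 + 1 = 3.44.

3.440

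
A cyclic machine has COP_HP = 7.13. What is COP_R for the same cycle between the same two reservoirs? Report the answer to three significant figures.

6.13

Since Q_H = Q_C + W for any cycle, COP_R = Q_C/W = Q_H/W − 1.
COP_R = 7.13 − 1 = 6.13.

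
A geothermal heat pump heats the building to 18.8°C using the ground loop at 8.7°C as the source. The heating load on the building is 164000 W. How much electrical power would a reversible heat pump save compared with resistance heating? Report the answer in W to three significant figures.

In absolute terms T_C = 281.85 K and T_H = 291.95 K, so ΔT = 10.10 K.
COP_Carnot = T_H/ΔT = 291.95/10.10 = 28.91.
Resistance heating needs Ẇ_res = Q̇_H = 164000 W; the reversible heat pump needs only Ẇ_hp = Q̇_H/COP = 5674 W.
Saving = 164000 − 5674 = 158300 W.

158000 W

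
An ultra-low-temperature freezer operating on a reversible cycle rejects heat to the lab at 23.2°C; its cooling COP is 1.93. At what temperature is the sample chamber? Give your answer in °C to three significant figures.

For a Carnot refrigerator COP_R = T_C/(T_H − T_C), so T_C = COP·T_H/(1 + COP).
With T_H = 296.35 K, T_C = 1.93 × 296.35/2.930 = 195.21 K.
Converting, 195.21 K = -77.94°C.

-77.9 °C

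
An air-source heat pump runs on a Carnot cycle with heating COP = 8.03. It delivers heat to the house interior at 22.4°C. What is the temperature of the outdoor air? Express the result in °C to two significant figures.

-14 °C

COP_HP = T_H/(T_H − T_C) gives T_H − T_C = T_H/COP.
With T_H = 295.55 K, T_C = 295.55 × (1 − 1/8.03) = 258.74 K.
Converting, 258.74 K = -14.41°C.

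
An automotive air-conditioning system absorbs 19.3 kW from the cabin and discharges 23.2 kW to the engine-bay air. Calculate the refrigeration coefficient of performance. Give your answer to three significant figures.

4.95

The first law gives Q̇_H = Q̇_C + Ẇ, so the three rates are Q̇_C = 19.30, Q̇_H = 23.20, Ẇ = 3.900 kW.
COP_R = Q̇_C/Ẇ = 19.30/3.900 = 4.949.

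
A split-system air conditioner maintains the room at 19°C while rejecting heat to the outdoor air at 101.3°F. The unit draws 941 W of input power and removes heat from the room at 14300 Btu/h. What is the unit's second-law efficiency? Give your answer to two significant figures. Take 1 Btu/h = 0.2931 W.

Converting, Q̇_C = 14300 Btu/h = 4191 W, so COP_actual = Q̇_C/Ẇ = 4191/941.0 = 4.454.
In absolute terms T_C = 292.15 K and T_H = 311.65 K, so ΔT = 19.50 K.
COP_Carnot = T_C/ΔT = 292.15/19.50 = 14.98.
η_II = COP_actual/COP_Carnot = 4.454/14.98 = 0.2973.

0.30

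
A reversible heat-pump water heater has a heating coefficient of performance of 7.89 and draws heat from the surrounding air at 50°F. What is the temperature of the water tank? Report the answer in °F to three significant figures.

COP_HP = T_H/(T_H − T_C) rearranges to T_H = COP·T_C/(COP − 1).
With T_C = 283.15 K, T_H = 7.89 × 283.15/6.890 = 324.25 K.
Converting, 324.25 K = 123.97°F.

124 °F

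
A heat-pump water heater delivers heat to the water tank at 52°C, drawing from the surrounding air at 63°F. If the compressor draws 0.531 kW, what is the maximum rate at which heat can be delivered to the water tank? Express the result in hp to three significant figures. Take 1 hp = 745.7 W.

In absolute terms T_C = 290.37 K and T_H = 325.15 K, so ΔT = 34.78 K.
COP_Carnot = T_H/ΔT = 325.15/34.78 = 9.349.
Q̇_max = COP_Carnot × Ẇ = 9.349 × 0.5310 kW = 4.965 kW = 6.658 hp.

6.66 hp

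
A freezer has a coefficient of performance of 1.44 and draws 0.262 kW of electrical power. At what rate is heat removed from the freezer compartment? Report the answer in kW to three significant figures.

0.377 kW

Q̇_C = COP × Ẇ = 1.44 × 0.2620 = 0.3773 kW.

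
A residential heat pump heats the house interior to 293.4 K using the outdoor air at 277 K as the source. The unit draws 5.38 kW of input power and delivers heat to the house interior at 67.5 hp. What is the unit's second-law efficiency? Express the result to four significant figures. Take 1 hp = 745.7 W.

Converting, Q̇_H = 67.50 hp = 50.33 kW, so COP_actual = Q̇_H/Ẇ = 50.33/5.380 = 9.356.
The reservoir spacing is ΔT = 293.4 − 277 = 16.40 K.
COP_Carnot = T_H/ΔT = 293.40/16.40 = 17.89.
η_II = COP_actual/COP_Carnot = 9.356/17.89 = 0.5230.

0.5230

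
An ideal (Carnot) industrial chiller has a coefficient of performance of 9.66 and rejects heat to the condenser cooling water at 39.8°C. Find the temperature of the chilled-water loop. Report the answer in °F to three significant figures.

50.8 °F

For a Carnot refrigerator COP_R = T_C/(T_H − T_C), so T_C = COP·T_H/(1 + COP).
With T_H = 312.95 K, T_C = 9.66 × 312.95/10.66 = 283.59 K.
Converting, 283.59 K = 50.80°F.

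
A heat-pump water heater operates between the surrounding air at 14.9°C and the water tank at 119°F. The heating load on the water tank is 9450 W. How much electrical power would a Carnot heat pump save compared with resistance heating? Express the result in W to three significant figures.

8470 W

In absolute terms T_C = 288.05 K and T_H = 321.48 K, so ΔT = 33.43 K.
COP_Carnot = T_H/ΔT = 321.48/33.43 = 9.616.
Resistance heating needs Ẇ_res = Q̇_H = 9450 W; the reversible heat pump needs only Ẇ_hp = Q̇_H/COP = 982.8 W.
Saving = 9450 − 982.8 = 8467 W.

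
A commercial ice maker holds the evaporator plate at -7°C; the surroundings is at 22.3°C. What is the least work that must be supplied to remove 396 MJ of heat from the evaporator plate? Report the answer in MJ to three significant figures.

In absolute terms T_C = 266.15 K and T_H = 295.45 K, so ΔT = 29.30 K.
The reversible limit is COP_R = T_C/ΔT = 9.084, so W_min = Q_C/COP = Q_C·ΔT/T_C.
W_min = 396.0 × 29.30/266.15 = 43.59 MJ.

43.6 MJ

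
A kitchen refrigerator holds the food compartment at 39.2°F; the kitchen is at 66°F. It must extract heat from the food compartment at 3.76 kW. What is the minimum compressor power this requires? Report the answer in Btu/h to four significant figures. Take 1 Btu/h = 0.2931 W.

689.2 Btu/h

In absolute terms T_C = 277.15 K and T_H = 292.04 K, so ΔT = 14.89 K.
COP_Carnot = T_C/ΔT = 277.15/14.89 = 18.61.
Ẇ_min = Q̇/COP_Carnot = 3.760/18.61 = 0.2020 kW = 689.2 Btu/h.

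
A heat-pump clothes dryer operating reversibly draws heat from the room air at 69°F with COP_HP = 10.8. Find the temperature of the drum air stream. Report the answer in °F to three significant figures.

COP_HP = T_H/(T_H − T_C) rearranges to T_H = COP·T_C/(COP − 1).
With T_C = 293.71 K, T_H = 10.8 × 293.71/9.800 = 323.68 K.
Converting, 323.68 K = 122.95°F.

123 °F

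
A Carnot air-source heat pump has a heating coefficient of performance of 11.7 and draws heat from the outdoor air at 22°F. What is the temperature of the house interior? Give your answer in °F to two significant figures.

67 °F

COP_HP = T_H/(T_H − T_C) rearranges to T_H = COP·T_C/(COP − 1).
With T_C = 267.59 K, T_H = 11.7 × 267.59/10.70 = 292.60 K.
Converting, 292.60 K = 67.02°F.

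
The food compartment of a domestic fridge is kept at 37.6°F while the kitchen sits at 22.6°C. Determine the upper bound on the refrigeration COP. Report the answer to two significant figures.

14

In absolute terms T_C = 276.26 K and T_H = 295.75 K, so ΔT = 19.49 K.
For a reversible cycle, COP_Carnot = T_C/ΔT = 276.26/19.49 = 14.18.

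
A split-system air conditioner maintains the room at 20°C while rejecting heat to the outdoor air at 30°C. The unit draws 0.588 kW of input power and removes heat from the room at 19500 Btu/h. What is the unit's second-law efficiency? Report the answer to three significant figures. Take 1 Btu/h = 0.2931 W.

Converting, Q̇_C = 19500 Btu/h = 5.715 kW, so COP_actual = Q̇_C/Ẇ = 5.715/0.5880 = 9.720.
In absolute terms T_C = 293.15 K and T_H = 303.15 K, so ΔT = 10.00 K.
COP_Carnot = T_C/ΔT = 293.15/10.00 = 29.32.
η_II = COP_actual/COP_Carnot = 9.720/29.32 = 0.3316.

0.332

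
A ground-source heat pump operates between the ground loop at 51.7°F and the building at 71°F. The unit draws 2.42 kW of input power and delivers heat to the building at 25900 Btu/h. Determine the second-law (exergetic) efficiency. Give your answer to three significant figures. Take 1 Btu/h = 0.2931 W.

Converting, Q̇_H = 25900 Btu/h = 7.591 kW, so COP_actual = Q̇_H/Ẇ = 7.591/2.420 = 3.137.
In absolute terms T_C = 284.09 K and T_H = 294.82 K, so ΔT = 10.72 K.
COP_Carnot = T_H/ΔT = 294.82/10.72 = 27.50.
η_II = COP_actual/COP_Carnot = 3.137/27.50 = 0.1141.

0.114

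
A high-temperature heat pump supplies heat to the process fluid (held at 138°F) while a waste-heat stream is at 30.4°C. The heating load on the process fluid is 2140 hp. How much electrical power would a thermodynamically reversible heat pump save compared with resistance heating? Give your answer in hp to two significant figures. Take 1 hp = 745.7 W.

2000 hp

In absolute terms T_C = 303.55 K and T_H = 332.04 K, so ΔT = 28.49 K.
COP_Carnot = T_H/ΔT = 332.04/28.49 = 11.66.
Resistance heating needs Ẇ_res = Q̇_H = 2140 hp; the reversible heat pump needs only Ẇ_hp = Q̇_H/COP = 183.6 hp.
Saving = 2140 − 183.6 = 1956 hp.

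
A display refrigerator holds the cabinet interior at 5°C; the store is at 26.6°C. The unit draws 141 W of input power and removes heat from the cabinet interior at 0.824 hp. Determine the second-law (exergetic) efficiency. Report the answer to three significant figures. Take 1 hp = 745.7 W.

Converting, Q̇_C = 0.8240 hp = 614.5 W, so COP_actual = Q̇_C/Ẇ = 614.5/141.0 = 4.358.
In absolute terms T_C = 278.15 K and T_H = 299.75 K, so ΔT = 21.60 K.
COP_Carnot = T_C/ΔT = 278.15/21.60 = 12.88.
η_II = COP_actual/COP_Carnot = 4.358/12.88 = 0.3384.

0.338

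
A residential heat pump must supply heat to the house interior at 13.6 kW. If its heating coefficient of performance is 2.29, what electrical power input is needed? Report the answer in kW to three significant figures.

5.94 kW

Ẇ = Q̇_H/COP_HP = 13.60/2.29 = 5.939 kW.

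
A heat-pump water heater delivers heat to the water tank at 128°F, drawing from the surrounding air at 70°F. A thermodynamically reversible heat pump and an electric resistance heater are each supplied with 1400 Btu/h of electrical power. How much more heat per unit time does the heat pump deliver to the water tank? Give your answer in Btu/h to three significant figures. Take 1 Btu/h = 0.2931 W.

12800 Btu/h

In absolute terms T_C = 294.26 K and T_H = 326.48 K, so ΔT = 32.22 K.
COP_Carnot = T_H/ΔT = 326.48/32.22 = 10.13.
The heat pump delivers Q̇_H = COP × Ẇ = 14190 Btu/h; the resistance heater delivers Ẇ = 1400 Btu/h.
Extra = (COP − 1)·Ẇ = 12790 Btu/h.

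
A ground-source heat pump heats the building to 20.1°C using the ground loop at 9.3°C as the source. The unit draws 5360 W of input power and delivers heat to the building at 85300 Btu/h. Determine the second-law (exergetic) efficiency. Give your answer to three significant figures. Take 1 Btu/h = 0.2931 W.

0.172

Converting, Q̇_H = 85300 Btu/h = 25000 W, so COP_actual = Q̇_H/Ẇ = 25000/5360 = 4.664.
In absolute terms T_C = 282.45 K and T_H = 293.25 K, so ΔT = 10.80 K.
COP_Carnot = T_H/ΔT = 293.25/10.80 = 27.15.
η_II = COP_actual/COP_Carnot = 4.664/27.15 = 0.1718.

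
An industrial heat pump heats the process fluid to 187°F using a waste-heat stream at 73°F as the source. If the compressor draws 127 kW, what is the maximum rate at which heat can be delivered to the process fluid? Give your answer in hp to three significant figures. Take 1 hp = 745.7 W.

In absolute terms T_C = 295.93 K and T_H = 359.26 K, so ΔT = 63.33 K.
COP_Carnot = T_H/ΔT = 359.26/63.33 = 5.673.
Q̇_max = COP_Carnot × Ẇ = 5.673 × 127.0 kW = 720.4 kW = 966.1 hp.

966 hp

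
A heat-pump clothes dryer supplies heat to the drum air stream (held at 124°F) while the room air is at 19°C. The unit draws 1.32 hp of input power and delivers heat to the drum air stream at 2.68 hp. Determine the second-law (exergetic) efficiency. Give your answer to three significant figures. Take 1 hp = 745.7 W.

0.201

COP_actual = Q̇_H/Ẇ = 2.680/1.320 = 2.030.
In absolute terms T_C = 292.15 K and T_H = 324.26 K, so ΔT = 32.11 K.
COP_Carnot = T_H/ΔT = 324.26/32.11 = 10.10.
η_II = COP_actual/COP_Carnot = 2.030/10.10 = 0.2011.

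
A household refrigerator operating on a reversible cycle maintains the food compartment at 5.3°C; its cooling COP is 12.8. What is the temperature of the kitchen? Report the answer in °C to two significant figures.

27 °C

COP_R = T_C/(T_H − T_C) gives T_H − T_C = T_C/COP.
With T_C = 278.45 K, T_H = 278.45 × (1 + 1/12.8) = 300.20 K.
Converting, 300.20 K = 27.05°C.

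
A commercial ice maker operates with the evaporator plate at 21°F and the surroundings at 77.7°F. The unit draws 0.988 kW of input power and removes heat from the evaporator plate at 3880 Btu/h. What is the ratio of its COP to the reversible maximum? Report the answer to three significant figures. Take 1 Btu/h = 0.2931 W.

Converting, Q̇_C = 3880 Btu/h = 1.137 kW, so COP_actual = Q̇_C/Ẇ = 1.137/0.9880 = 1.151.
In absolute terms T_C = 267.04 K and T_H = 298.54 K, so ΔT = 31.50 K.
COP_Carnot = T_C/ΔT = 267.04/31.50 = 8.477.
η_II = COP_actual/COP_Carnot = 1.151/8.477 = 0.1358.

0.136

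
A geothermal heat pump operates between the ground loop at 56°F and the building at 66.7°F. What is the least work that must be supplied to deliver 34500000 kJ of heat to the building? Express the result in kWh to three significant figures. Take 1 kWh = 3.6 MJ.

In absolute terms T_C = 286.48 K and T_H = 292.43 K, so ΔT = 5.944 K.
The reversible limit is COP_HP = T_H/ΔT = 49.19, so W_min = Q_H/COP = Q_H·ΔT/T_H.
W_min = 34500000 × 5.944/292.43 = 701300 kJ = 194.8 kWh.

195 kWh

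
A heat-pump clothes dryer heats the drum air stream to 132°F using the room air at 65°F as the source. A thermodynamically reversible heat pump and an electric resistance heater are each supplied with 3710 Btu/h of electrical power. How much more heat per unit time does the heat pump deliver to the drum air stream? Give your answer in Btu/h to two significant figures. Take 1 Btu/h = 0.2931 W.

29000 Btu/h

In absolute terms T_C = 291.48 K and T_H = 328.71 K, so ΔT = 37.22 K.
COP_Carnot = T_H/ΔT = 328.71/37.22 = 8.831.
The heat pump delivers Q̇_H = COP × Ẇ = 32760 Btu/h; the resistance heater delivers Ẇ = 3710 Btu/h.
Extra = (COP − 1)·Ẇ = 29050 Btu/h.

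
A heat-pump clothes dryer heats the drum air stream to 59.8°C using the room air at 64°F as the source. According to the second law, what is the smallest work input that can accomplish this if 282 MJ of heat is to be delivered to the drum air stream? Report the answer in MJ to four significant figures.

In absolute terms T_C = 290.93 K and T_H = 332.95 K, so ΔT = 42.02 K.
The reversible limit is COP_HP = T_H/ΔT = 7.923, so W_min = Q_H/COP = Q_H·ΔT/T_H.
W_min = 282.0 × 42.02/332.95 = 35.59 MJ.

35.59 MJ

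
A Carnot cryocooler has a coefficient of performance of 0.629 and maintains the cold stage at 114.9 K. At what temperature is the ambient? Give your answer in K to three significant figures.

298 K

COP_R = T_C/(T_H − T_C) gives T_H − T_C = T_C/COP.
With T_C = 114.90 K, T_H = 114.90 × (1 + 1/0.629) = 297.57 K.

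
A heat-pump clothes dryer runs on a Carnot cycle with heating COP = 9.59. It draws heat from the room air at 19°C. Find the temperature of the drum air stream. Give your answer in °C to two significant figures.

53 °C

COP_HP = T_H/(T_H − T_C) rearranges to T_H = COP·T_C/(COP − 1).
With T_C = 292.15 K, T_H = 9.59 × 292.15/8.590 = 326.16 K.
Converting, 326.16 K = 53.01°C.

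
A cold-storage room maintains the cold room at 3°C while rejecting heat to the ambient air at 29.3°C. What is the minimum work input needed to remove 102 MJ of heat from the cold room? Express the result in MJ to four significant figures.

9.714 MJ

In absolute terms T_C = 276.15 K and T_H = 302.45 K, so ΔT = 26.30 K.
The reversible limit is COP_R = T_C/ΔT = 10.50, so W_min = Q_C/COP = Q_C·ΔT/T_C.
W_min = 102.0 × 26.30/276.15 = 9.714 MJ.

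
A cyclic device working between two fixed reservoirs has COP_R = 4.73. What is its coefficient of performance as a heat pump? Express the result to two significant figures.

5.7

The first law on one cycle gives Q_H = Q_C + W, so Q_H/W = Q_C/W + 1.
COP_HP = COP_R + 1 = 4.73 + 1 = 5.73.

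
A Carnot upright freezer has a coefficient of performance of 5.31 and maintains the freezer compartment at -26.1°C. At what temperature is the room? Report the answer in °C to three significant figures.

COP_R = T_C/(T_H − T_C) gives T_H − T_C = T_C/COP.
With T_C = 247.05 K, T_H = 247.05 × (1 + 1/5.31) = 293.58 K.
Converting, 293.58 K = 20.43°C.

20.4 °C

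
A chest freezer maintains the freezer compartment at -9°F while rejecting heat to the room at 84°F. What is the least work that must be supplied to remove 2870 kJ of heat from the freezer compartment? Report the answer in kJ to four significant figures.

In absolute terms T_C = 250.37 K and T_H = 302.04 K, so ΔT = 51.67 K.
The reversible limit is COP_R = T_C/ΔT = 4.846, so W_min = Q_C/COP = Q_C·ΔT/T_C.
W_min = 2870 × 51.67/250.37 = 592.3 kJ.

592.3 kJ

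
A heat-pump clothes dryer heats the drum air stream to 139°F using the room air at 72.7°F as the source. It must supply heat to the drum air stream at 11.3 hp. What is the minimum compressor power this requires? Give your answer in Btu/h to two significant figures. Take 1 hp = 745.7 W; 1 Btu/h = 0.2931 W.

In absolute terms T_C = 295.76 K and T_H = 332.59 K, so ΔT = 36.83 K.
COP_Carnot = T_H/ΔT = 332.59/36.83 = 9.030.
Ẇ_min = Q̇/COP_Carnot = 11.30/9.030 = 1.251 hp = 3184 Btu/h.

3200 Btu/h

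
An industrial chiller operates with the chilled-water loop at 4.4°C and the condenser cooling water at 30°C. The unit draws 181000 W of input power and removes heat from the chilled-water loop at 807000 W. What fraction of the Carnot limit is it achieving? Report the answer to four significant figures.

COP_actual = Q̇_C/Ẇ = 807000/181000 = 4.459.
In absolute terms T_C = 277.55 K and T_H = 303.15 K, so ΔT = 25.60 K.
COP_Carnot = T_C/ΔT = 277.55/25.60 = 10.84.
η_II = COP_actual/COP_Carnot = 4.459/10.84 = 0.4112.

0.4112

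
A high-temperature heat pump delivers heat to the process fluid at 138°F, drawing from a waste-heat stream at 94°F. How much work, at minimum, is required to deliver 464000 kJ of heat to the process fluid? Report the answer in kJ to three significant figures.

In absolute terms T_C = 307.59 K and T_H = 332.04 K, so ΔT = 24.44 K.
The reversible limit is COP_HP = T_H/ΔT = 13.58, so W_min = Q_H/COP = Q_H·ΔT/T_H.
W_min = 464000 × 24.44/332.04 = 34160 kJ.

34200 kJ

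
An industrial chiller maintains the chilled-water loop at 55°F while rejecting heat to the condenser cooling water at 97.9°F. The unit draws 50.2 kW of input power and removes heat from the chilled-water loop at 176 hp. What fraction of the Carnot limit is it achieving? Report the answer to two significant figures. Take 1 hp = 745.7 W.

0.22

Converting, Q̇_C = 176.0 hp = 131.2 kW, so COP_actual = Q̇_C/Ẇ = 131.2/50.20 = 2.614.
In absolute terms T_C = 285.93 K and T_H = 309.76 K, so ΔT = 23.83 K.
COP_Carnot = T_C/ΔT = 285.93/23.83 = 12.00.
η_II = COP_actual/COP_Carnot = 2.614/12.00 = 0.2179.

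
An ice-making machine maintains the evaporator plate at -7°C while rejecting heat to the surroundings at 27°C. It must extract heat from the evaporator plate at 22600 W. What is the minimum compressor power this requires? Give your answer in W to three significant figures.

2890 W

In absolute terms T_C = 266.15 K and T_H = 300.15 K, so ΔT = 34.00 K.
COP_Carnot = T_C/ΔT = 266.15/34.00 = 7.828.
Ẇ_min = Q̇/COP_Carnot = 22600/7.828 = 2887 W.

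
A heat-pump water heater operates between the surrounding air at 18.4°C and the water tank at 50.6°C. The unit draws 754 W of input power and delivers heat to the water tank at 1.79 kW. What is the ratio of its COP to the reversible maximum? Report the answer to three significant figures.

0.236

Converting, Q̇_H = 1.790 kW = 1790 W, so COP_actual = Q̇_H/Ẇ = 1790/754.0 = 2.374.
In absolute terms T_C = 291.55 K and T_H = 323.75 K, so ΔT = 32.20 K.
COP_Carnot = T_H/ΔT = 323.75/32.20 = 10.05.
η_II = COP_actual/COP_Carnot = 2.374/10.05 = 0.2361.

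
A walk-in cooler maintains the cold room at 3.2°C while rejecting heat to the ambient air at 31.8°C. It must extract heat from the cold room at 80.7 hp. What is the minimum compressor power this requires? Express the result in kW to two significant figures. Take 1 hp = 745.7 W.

In absolute terms T_C = 276.35 K and T_H = 304.95 K, so ΔT = 28.60 K.
COP_Carnot = T_C/ΔT = 276.35/28.60 = 9.663.
Ẇ_min = Q̇/COP_Carnot = 80.70/9.663 = 8.352 hp = 6.228 kW.

6.2 kW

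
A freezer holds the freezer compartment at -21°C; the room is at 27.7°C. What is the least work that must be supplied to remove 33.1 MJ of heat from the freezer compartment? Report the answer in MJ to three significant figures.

In absolute terms T_C = 252.15 K and T_H = 300.85 K, so ΔT = 48.70 K.
The reversible limit is COP_R = T_C/ΔT = 5.178, so W_min = Q_C/COP = Q_C·ΔT/T_C.
W_min = 33.10 × 48.70/252.15 = 6.393 MJ.

6.39 MJ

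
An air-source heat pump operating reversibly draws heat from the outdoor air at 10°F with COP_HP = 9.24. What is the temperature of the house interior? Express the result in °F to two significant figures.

COP_HP = T_H/(T_H − T_C) rearranges to T_H = COP·T_C/(COP − 1).
With T_C = 260.93 K, T_H = 9.24 × 260.93/8.240 = 292.59 K.
Converting, 292.59 K = 67.00°F.

67 °F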